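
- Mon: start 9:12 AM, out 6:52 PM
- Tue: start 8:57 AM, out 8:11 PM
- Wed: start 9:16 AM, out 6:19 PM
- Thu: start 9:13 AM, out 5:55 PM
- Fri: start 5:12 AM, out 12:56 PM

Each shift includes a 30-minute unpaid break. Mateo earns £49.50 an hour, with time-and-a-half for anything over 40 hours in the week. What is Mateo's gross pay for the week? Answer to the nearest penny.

Mon: 9:12 AM–6:52 PM = 9 h 40 min; less 30 min break → 9 h 10 min
Tue: 8:57 AM–8:11 PM = 11 h 14 min; less 30 min break → 10 h 44 min
Wed: 9:16 AM–6:19 PM = 9 h 3 min; less 30 min break → 8 h 33 min
Thu: 9:13 AM–5:55 PM = 8 h 42 min; less 30 min break → 8 h 12 min
Fri: 5:12 AM–12:56 PM = 7 h 44 min; less 30 min break → 7 h 14 min
Total worked: 43 h 53 min = 2633 min.
Regular 40 h 0 min = 2400 min at £49.50/h; overtime 3 h 53 min = 233 min at £74.25/h.
Pay = (2400 × £49.50 + 233 × £74.25) ÷ 60 = £2268.34.

£2268.34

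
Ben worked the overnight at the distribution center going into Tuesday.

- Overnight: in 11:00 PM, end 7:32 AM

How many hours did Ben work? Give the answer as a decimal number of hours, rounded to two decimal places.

8.53 hours

Overnight: 11:00 PM → midnight = 1 h 0 min; midnight → 7:32 AM = 7 h 32 min; span 8 h 32 min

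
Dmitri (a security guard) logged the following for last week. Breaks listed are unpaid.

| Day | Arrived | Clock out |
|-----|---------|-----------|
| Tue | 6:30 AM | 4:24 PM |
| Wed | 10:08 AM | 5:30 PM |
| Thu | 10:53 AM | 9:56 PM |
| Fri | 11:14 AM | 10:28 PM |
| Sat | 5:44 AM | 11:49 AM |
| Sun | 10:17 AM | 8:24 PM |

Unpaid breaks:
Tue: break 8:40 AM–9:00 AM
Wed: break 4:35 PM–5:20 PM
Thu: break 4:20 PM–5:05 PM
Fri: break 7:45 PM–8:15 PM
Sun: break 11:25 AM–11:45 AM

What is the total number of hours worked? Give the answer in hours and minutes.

Tue: 6:30 AM–4:24 PM = 9 h 54 min; less 20 min break → 9 h 34 min
Wed: 10:08 AM–5:30 PM = 7 h 22 min; less 45 min break → 6 h 37 min
Thu: 10:53 AM–9:56 PM = 11 h 3 min; less 45 min break → 10 h 18 min
Fri: 11:14 AM–10:28 PM = 11 h 14 min; less 30 min break → 10 h 44 min
Sat: 5:44 AM–11:49 AM = 6 h 5 min
Sun: 10:17 AM–8:24 PM = 10 h 7 min; less 20 min break → 9 h 47 min
Total: 9 h 34 min + 6 h 37 min + 10 h 18 min + 10 h 44 min + 6 h 5 min + 9 h 47 min = 53 h 5 min.

53 h 5 min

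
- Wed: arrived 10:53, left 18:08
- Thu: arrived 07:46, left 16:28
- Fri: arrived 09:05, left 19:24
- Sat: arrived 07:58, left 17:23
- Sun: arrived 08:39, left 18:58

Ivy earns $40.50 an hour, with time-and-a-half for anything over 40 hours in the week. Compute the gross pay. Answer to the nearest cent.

$1984.50

Wed: 10:53–18:08 = 7 h 15 min
Thu: 07:46–16:28 = 8 h 42 min
Fri: 09:05–19:24 = 10 h 19 min
Sat: 07:58–17:23 = 9 h 25 min
Sun: 08:39–18:58 = 10 h 19 min
Total worked: 46 h 0 min = 2760 min.
Regular 40 h 0 min = 2400 min at $40.50/h; overtime 6 h 0 min = 360 min at $60.75/h.
Pay = (2400 × $40.50 + 360 × $60.75) ÷ 60 = $1984.50.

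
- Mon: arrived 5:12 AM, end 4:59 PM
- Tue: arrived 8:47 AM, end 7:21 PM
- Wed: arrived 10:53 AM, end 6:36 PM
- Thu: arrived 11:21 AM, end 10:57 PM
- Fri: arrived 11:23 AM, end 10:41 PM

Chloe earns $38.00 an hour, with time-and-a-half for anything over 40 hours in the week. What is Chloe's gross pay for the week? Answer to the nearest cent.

Mon: 5:12 AM–4:59 PM = 11 h 47 min
Tue: 8:47 AM–7:21 PM = 10 h 34 min
Wed: 10:53 AM–6:36 PM = 7 h 43 min
Thu: 11:21 AM–10:57 PM = 11 h 36 min
Fri: 11:23 AM–10:41 PM = 11 h 18 min
Total worked: 52 h 58 min = 3178 min.
Regular 40 h 0 min = 2400 min at $38.00/h; overtime 12 h 58 min = 778 min at $57.00/h.
Pay = (2400 × $38.00 + 778 × $57.00) ÷ 60 = $2259.10.

$2259.10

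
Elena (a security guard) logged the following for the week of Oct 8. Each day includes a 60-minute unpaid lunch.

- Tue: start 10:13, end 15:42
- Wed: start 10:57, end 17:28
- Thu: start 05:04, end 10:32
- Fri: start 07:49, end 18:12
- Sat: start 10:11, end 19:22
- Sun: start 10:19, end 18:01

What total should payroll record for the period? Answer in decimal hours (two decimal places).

Tue: 10:13–15:42 = 5 h 29 min; less 60 min break → 4 h 29 min
Wed: 10:57–17:28 = 6 h 31 min; less 60 min break → 5 h 31 min
Thu: 05:04–10:32 = 5 h 28 min; less 60 min break → 4 h 28 min
Fri: 07:49–18:12 = 10 h 23 min; less 60 min break → 9 h 23 min
Sat: 10:11–19:22 = 9 h 11 min; less 60 min break → 8 h 11 min
Sun: 10:19–18:01 = 7 h 42 min; less 60 min break → 6 h 42 min
Total: 4 h 29 min + 5 h 31 min + 4 h 28 min + 9 h 23 min + 8 h 11 min + 6 h 42 min = 38 h 44 min.

38.73 hours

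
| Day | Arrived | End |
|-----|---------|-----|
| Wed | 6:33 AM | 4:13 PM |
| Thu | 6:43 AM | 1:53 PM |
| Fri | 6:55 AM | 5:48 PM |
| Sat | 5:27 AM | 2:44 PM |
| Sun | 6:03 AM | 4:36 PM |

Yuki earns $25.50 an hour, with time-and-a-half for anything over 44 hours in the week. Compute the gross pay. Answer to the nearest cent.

Wed: 6:33 AM–4:13 PM = 9 h 40 min
Thu: 6:43 AM–1:53 PM = 7 h 10 min
Fri: 6:55 AM–5:48 PM = 10 h 53 min
Sat: 5:27 AM–2:44 PM = 9 h 17 min
Sun: 6:03 AM–4:36 PM = 10 h 33 min
Total worked: 47 h 33 min = 2853 min.
Regular 44 h 0 min = 2640 min at $25.50/h; overtime 3 h 33 min = 213 min at $38.25/h.
Pay = (2640 × $25.50 + 213 × $38.25) ÷ 60 = $1257.79.

$1257.79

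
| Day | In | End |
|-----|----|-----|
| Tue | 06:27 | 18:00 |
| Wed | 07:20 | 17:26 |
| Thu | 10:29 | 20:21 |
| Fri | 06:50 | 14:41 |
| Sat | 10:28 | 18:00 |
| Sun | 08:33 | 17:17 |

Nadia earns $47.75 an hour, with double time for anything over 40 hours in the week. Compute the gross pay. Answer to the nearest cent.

$3402.98

Tue: 06:27–18:00 = 11 h 33 min
Wed: 07:20–17:26 = 10 h 6 min
Thu: 10:29–20:21 = 9 h 52 min
Fri: 06:50–14:41 = 7 h 51 min
Sat: 10:28–18:00 = 7 h 32 min
Sun: 08:33–17:17 = 8 h 44 min
Total worked: 55 h 38 min = 3338 min.
Regular 40 h 0 min = 2400 min at $47.75/h; overtime 15 h 38 min = 938 min at $95.50/h.
Pay = (2400 × $47.75 + 938 × $95.50) ÷ 60 = $3402.98.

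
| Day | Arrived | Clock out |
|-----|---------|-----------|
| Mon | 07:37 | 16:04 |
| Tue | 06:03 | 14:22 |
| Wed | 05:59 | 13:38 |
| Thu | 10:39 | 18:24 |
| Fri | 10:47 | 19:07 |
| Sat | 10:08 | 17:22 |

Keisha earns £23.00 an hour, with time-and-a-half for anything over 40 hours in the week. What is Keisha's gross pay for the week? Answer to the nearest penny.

£1186.80

Mon: 07:37–16:04 = 8 h 27 min
Tue: 06:03–14:22 = 8 h 19 min
Wed: 05:59–13:38 = 7 h 39 min
Thu: 10:39–18:24 = 7 h 45 min
Fri: 10:47–19:07 = 8 h 20 min
Sat: 10:08–17:22 = 7 h 14 min
Total worked: 47 h 44 min = 2864 min.
Regular 40 h 0 min = 2400 min at £23.00/h; overtime 7 h 44 min = 464 min at £34.50/h.
Pay = (2400 × £23.00 + 464 × £34.50) ÷ 60 = £1186.80.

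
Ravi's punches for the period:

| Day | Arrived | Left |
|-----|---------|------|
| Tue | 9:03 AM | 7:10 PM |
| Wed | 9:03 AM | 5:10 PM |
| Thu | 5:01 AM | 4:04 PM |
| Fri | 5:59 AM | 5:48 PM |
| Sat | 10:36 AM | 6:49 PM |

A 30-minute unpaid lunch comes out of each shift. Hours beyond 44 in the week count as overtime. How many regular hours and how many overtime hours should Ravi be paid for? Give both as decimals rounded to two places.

Tue: 9:03 AM–7:10 PM = 10 h 7 min; less 30 min break → 9 h 37 min
Wed: 9:03 AM–5:10 PM = 8 h 7 min; less 30 min break → 7 h 37 min
Thu: 5:01 AM–4:04 PM = 11 h 3 min; less 30 min break → 10 h 33 min
Fri: 5:59 AM–5:48 PM = 11 h 49 min; less 30 min break → 11 h 19 min
Sat: 10:36 AM–6:49 PM = 8 h 13 min; less 30 min break → 7 h 43 min
Total worked: 46 h 49 min = 46.82 h.
Threshold 44 h → overtime 2 h 49 min, regular 44 h 0 min.

Regular 44.00 hours, overtime 2.82 hours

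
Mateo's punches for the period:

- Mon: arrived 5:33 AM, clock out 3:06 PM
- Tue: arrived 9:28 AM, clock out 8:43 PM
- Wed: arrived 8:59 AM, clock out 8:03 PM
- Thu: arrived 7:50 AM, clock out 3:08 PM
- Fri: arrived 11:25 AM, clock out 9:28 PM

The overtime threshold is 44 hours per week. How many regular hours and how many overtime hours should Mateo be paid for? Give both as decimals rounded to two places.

Mon: 5:33 AM–3:06 PM = 9 h 33 min
Tue: 9:28 AM–8:43 PM = 11 h 15 min
Wed: 8:59 AM–8:03 PM = 11 h 4 min
Thu: 7:50 AM–3:08 PM = 7 h 18 min
Fri: 11:25 AM–9:28 PM = 10 h 3 min
Total worked: 49 h 13 min = 49.22 h.
Threshold 44 h → overtime 5 h 13 min, regular 44 h 0 min.

Regular 44.00 hours, overtime 5.22 hours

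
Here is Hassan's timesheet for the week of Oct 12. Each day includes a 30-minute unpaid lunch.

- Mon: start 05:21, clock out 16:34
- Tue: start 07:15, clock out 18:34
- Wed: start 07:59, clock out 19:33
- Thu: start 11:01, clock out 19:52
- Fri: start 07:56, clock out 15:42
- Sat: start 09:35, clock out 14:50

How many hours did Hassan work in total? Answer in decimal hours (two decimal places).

Mon: 05:21–16:34 = 11 h 13 min; less 30 min break → 10 h 43 min
Tue: 07:15–18:34 = 11 h 19 min; less 30 min break → 10 h 49 min
Wed: 07:59–19:33 = 11 h 34 min; less 30 min break → 11 h 4 min
Thu: 11:01–19:52 = 8 h 51 min; less 30 min break → 8 h 21 min
Fri: 07:56–15:42 = 7 h 46 min; less 30 min break → 7 h 16 min
Sat: 09:35–14:50 = 5 h 15 min; less 30 min break → 4 h 45 min
Total: 10 h 43 min + 10 h 49 min + 11 h 4 min + 8 h 21 min + 7 h 16 min + 4 h 45 min = 52 h 58 min.

52.97 hours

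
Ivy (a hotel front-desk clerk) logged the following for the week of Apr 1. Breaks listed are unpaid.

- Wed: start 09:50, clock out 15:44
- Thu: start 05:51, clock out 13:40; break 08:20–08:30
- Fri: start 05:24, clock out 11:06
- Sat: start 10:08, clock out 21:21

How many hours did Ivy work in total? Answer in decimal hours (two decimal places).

Wed: 09:50–15:44 = 5 h 54 min
Thu: 05:51–13:40 = 7 h 49 min; less 10 min break → 7 h 39 min
Fri: 05:24–11:06 = 5 h 42 min
Sat: 10:08–21:21 = 11 h 13 min
Total: 5 h 54 min + 7 h 39 min + 5 h 42 min + 11 h 13 min = 30 h 28 min.

30.47 hours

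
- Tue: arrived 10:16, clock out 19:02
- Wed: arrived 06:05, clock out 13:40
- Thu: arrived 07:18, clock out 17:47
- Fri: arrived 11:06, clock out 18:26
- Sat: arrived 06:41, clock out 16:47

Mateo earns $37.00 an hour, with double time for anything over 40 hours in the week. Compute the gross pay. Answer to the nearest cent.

$1795.73

Tue: 10:16–19:02 = 8 h 46 min
Wed: 06:05–13:40 = 7 h 35 min
Thu: 07:18–17:47 = 10 h 29 min
Fri: 11:06–18:26 = 7 h 20 min
Sat: 06:41–16:47 = 10 h 6 min
Total worked: 44 h 16 min = 2656 min.
Regular 40 h 0 min = 2400 min at $37.00/h; overtime 4 h 16 min = 256 min at $74.00/h.
Pay = (2400 × $37.00 + 256 × $74.00) ÷ 60 = $1795.73.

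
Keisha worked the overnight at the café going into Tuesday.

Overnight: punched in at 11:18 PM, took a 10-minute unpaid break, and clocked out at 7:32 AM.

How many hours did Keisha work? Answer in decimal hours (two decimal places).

Overnight: 11:18 PM → midnight = 0 h 42 min; midnight → 7:32 AM = 7 h 32 min; span 8 h 14 min; less 10 min break → 8 h 4 min

8.07 hours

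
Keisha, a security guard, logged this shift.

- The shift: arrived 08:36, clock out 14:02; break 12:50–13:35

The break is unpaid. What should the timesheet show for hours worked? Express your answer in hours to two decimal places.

4.68 hours

The shift: 08:36–14:02 = 5 h 26 min; less 45 min break → 4 h 41 min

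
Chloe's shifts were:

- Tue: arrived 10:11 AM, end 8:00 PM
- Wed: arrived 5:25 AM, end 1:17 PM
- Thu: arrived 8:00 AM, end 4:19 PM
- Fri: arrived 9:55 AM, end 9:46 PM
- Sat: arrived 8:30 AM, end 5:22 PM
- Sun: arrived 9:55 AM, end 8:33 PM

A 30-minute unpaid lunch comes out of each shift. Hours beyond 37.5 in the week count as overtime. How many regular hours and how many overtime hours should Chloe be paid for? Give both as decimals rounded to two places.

Tue: 10:11 AM–8:00 PM = 9 h 49 min; less 30 min break → 9 h 19 min
Wed: 5:25 AM–1:17 PM = 7 h 52 min; less 30 min break → 7 h 22 min
Thu: 8:00 AM–4:19 PM = 8 h 19 min; less 30 min break → 7 h 49 min
Fri: 9:55 AM–9:46 PM = 11 h 51 min; less 30 min break → 11 h 21 min
Sat: 8:30 AM–5:22 PM = 8 h 52 min; less 30 min break → 8 h 22 min
Sun: 9:55 AM–8:33 PM = 10 h 38 min; less 30 min break → 10 h 8 min
Total worked: 54 h 21 min = 54.35 h.
Threshold 37.5 h → overtime 16 h 51 min, regular 37 h 30 min.

Regular 37.50 hours, overtime 16.85 hours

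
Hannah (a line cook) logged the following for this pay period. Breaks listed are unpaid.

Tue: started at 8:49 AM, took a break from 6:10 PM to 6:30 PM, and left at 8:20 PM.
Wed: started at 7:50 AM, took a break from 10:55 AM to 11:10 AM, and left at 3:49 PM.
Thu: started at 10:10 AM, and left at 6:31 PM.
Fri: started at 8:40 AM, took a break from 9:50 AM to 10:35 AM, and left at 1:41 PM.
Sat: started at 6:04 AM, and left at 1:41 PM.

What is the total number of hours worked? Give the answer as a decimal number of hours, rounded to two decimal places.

Tue: 8:49 AM–8:20 PM = 11 h 31 min; less 20 min break → 11 h 11 min
Wed: 7:50 AM–3:49 PM = 7 h 59 min; less 15 min break → 7 h 44 min
Thu: 10:10 AM–6:31 PM = 8 h 21 min
Fri: 8:40 AM–1:41 PM = 5 h 1 min; less 45 min break → 4 h 16 min
Sat: 6:04 AM–1:41 PM = 7 h 37 min
Total: 11 h 11 min + 7 h 44 min + 8 h 21 min + 4 h 16 min + 7 h 37 min = 39 h 9 min.

39.15 hours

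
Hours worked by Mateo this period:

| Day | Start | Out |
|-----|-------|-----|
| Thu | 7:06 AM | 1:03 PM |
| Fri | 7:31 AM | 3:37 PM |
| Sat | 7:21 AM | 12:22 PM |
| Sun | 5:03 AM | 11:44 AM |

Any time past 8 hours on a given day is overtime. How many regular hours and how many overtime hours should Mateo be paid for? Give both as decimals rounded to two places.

Thu: 7:06 AM–1:03 PM = 5 h 57 min
Fri: 7:31 AM–3:37 PM = 8 h 6 min
Sat: 7:21 AM–12:22 PM = 5 h 1 min
Sun: 5:03 AM–11:44 AM = 6 h 41 min
Thu reg 5 h 57 min / OT 0 h 0 min; Fri reg 8 h 0 min / OT 0 h 6 min; Sat reg 5 h 1 min / OT 0 h 0 min; Sun reg 6 h 41 min / OT 0 h 0 min.
Totals: regular 25 h 39 min, overtime 0 h 6 min.

Regular 25.65 hours, overtime 0.10 hours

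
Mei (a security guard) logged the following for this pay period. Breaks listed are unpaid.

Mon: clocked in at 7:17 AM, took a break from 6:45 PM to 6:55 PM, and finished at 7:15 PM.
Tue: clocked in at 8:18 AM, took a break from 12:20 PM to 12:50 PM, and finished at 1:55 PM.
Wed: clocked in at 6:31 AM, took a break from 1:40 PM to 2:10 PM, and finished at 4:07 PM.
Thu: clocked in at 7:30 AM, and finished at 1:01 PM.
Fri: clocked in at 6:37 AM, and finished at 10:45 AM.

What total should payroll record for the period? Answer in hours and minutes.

Mon: 7:17 AM–7:15 PM = 11 h 58 min; less 10 min break → 11 h 48 min
Tue: 8:18 AM–1:55 PM = 5 h 37 min; less 30 min break → 5 h 7 min
Wed: 6:31 AM–4:07 PM = 9 h 36 min; less 30 min break → 9 h 6 min
Thu: 7:30 AM–1:01 PM = 5 h 31 min
Fri: 6:37 AM–10:45 AM = 4 h 8 min
Total: 11 h 48 min + 5 h 7 min + 9 h 6 min + 5 h 31 min + 4 h 8 min = 35 h 40 min.

35 h 40 min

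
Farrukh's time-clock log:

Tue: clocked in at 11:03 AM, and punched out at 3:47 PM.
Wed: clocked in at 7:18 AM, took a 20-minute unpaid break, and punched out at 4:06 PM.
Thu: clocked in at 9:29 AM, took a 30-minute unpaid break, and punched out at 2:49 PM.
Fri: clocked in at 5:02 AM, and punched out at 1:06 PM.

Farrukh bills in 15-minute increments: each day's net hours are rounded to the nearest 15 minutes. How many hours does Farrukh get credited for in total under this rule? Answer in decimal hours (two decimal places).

Tue: 11:03 AM–3:47 PM = 4 h 44 min → rounds to 4 h 45 min
Wed: 7:18 AM–4:06 PM = 8 h 48 min − 20 min = 8 h 28 min → rounds to 8 h 30 min
Thu: 9:29 AM–2:49 PM = 5 h 20 min − 30 min = 4 h 50 min → rounds to 4 h 45 min
Fri: 5:02 AM–1:06 PM = 8 h 4 min → rounds to 8 h 0 min
Total credited: 26 h 0 min.

26.00 hours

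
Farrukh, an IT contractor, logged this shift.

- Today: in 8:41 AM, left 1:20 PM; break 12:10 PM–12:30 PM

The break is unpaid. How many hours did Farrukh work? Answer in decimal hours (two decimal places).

Today: 8:41 AM–1:20 PM = 4 h 39 min; less 20 min break → 4 h 19 min

4.32 hours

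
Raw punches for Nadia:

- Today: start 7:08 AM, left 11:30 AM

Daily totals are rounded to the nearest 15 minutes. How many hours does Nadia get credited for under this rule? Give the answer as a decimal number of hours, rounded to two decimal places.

4.25 hours

Today: 7:08 AM–11:30 AM = 4 h 22 min → rounds to 4 h 15 min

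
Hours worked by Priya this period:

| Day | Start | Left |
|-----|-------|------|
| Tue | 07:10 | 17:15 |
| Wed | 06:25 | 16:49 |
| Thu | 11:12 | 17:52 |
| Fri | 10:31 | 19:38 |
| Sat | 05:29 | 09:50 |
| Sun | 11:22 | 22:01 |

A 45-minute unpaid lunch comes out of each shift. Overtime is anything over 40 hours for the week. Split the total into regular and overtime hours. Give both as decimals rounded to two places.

Tue: 07:10–17:15 = 10 h 5 min; less 45 min break → 9 h 20 min
Wed: 06:25–16:49 = 10 h 24 min; less 45 min break → 9 h 39 min
Thu: 11:12–17:52 = 6 h 40 min; less 45 min break → 5 h 55 min
Fri: 10:31–19:38 = 9 h 7 min; less 45 min break → 8 h 22 min
Sat: 05:29–09:50 = 4 h 21 min; less 45 min break → 3 h 36 min
Sun: 11:22–22:01 = 10 h 39 min; less 45 min break → 9 h 54 min
Total worked: 46 h 46 min = 46.77 h.
Threshold 40 h → overtime 6 h 46 min, regular 40 h 0 min.

Regular 40.00 hours, overtime 6.77 hours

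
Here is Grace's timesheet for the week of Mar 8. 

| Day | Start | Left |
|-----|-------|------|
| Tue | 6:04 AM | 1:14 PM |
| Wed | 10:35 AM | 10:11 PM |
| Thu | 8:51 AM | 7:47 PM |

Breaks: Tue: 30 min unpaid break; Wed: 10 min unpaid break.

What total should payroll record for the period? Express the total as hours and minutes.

29 h 2 min

Tue: 6:04 AM–1:14 PM = 7 h 10 min; less 30 min break → 6 h 40 min
Wed: 10:35 AM–10:11 PM = 11 h 36 min; less 10 min break → 11 h 26 min
Thu: 8:51 AM–7:47 PM = 10 h 56 min
Total: 6 h 40 min + 11 h 26 min + 10 h 56 min = 29 h 2 min.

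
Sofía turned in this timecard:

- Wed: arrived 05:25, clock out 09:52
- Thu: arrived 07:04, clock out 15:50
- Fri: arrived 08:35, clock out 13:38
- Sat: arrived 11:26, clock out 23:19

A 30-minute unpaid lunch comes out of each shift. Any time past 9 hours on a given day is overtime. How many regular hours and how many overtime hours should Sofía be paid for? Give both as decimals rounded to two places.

Regular 25.77 hours, overtime 2.38 hours

Wed: 05:25–09:52 = 4 h 27 min; less 30 min break → 3 h 57 min
Thu: 07:04–15:50 = 8 h 46 min; less 30 min break → 8 h 16 min
Fri: 08:35–13:38 = 5 h 3 min; less 30 min break → 4 h 33 min
Sat: 11:26–23:19 = 11 h 53 min; less 30 min break → 11 h 23 min
Wed reg 3 h 57 min / OT 0 h 0 min; Thu reg 8 h 16 min / OT 0 h 0 min; Fri reg 4 h 33 min / OT 0 h 0 min; Sat reg 9 h 0 min / OT 2 h 23 min.
Totals: regular 25 h 46 min, overtime 2 h 23 min.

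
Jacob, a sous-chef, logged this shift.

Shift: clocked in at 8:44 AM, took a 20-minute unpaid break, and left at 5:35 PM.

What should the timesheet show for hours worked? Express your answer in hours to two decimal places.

Shift: 8:44 AM–5:35 PM = 8 h 51 min; less 20 min break → 8 h 31 min

8.52 hours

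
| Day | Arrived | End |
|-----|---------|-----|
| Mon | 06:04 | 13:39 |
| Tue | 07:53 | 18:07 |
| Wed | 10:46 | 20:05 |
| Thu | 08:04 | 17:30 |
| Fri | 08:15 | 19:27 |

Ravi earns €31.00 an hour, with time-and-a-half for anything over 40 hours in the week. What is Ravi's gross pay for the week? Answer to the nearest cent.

€1601.15

Mon: 06:04–13:39 = 7 h 35 min
Tue: 07:53–18:07 = 10 h 14 min
Wed: 10:46–20:05 = 9 h 19 min
Thu: 08:04–17:30 = 9 h 26 min
Fri: 08:15–19:27 = 11 h 12 min
Total worked: 47 h 46 min = 2866 min.
Regular 40 h 0 min = 2400 min at €31.00/h; overtime 7 h 46 min = 466 min at €46.50/h.
Pay = (2400 × €31.00 + 466 × €46.50) ÷ 60 = €1601.15.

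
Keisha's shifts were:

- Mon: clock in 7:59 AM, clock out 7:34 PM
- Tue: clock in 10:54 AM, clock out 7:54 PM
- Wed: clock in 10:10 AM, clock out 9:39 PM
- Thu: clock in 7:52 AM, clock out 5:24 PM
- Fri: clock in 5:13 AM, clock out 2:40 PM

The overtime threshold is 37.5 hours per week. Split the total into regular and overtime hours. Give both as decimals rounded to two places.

Regular 37.50 hours, overtime 13.55 hours

Mon: 7:59 AM–7:34 PM = 11 h 35 min
Tue: 10:54 AM–7:54 PM = 9 h 0 min
Wed: 10:10 AM–9:39 PM = 11 h 29 min
Thu: 7:52 AM–5:24 PM = 9 h 32 min
Fri: 5:13 AM–2:40 PM = 9 h 27 min
Total worked: 51 h 3 min = 51.05 h.
Threshold 37.5 h → overtime 13 h 33 min, regular 37 h 30 min.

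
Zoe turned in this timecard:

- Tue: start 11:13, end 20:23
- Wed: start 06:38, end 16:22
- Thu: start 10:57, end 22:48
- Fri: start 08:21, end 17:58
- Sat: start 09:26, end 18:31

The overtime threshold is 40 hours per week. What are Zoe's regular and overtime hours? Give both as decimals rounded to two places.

Regular 40.00 hours, overtime 9.45 hours

Tue: 11:13–20:23 = 9 h 10 min
Wed: 06:38–16:22 = 9 h 44 min
Thu: 10:57–22:48 = 11 h 51 min
Fri: 08:21–17:58 = 9 h 37 min
Sat: 09:26–18:31 = 9 h 5 min
Total worked: 49 h 27 min = 49.45 h.
Threshold 40 h → overtime 9 h 27 min, regular 40 h 0 min.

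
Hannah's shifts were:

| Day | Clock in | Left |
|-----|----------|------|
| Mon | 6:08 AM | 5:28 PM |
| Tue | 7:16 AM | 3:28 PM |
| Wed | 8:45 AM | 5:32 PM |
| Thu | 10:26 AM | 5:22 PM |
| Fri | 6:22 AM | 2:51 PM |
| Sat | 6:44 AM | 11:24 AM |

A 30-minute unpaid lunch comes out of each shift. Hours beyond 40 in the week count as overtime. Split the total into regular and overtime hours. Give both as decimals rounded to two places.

Regular 40.00 hours, overtime 5.40 hours

Mon: 6:08 AM–5:28 PM = 11 h 20 min; less 30 min break → 10 h 50 min
Tue: 7:16 AM–3:28 PM = 8 h 12 min; less 30 min break → 7 h 42 min
Wed: 8:45 AM–5:32 PM = 8 h 47 min; less 30 min break → 8 h 17 min
Thu: 10:26 AM–5:22 PM = 6 h 56 min; less 30 min break → 6 h 26 min
Fri: 6:22 AM–2:51 PM = 8 h 29 min; less 30 min break → 7 h 59 min
Sat: 6:44 AM–11:24 AM = 4 h 40 min; less 30 min break → 4 h 10 min
Total worked: 45 h 24 min = 45.40 h.
Threshold 40 h → overtime 5 h 24 min, regular 40 h 0 min.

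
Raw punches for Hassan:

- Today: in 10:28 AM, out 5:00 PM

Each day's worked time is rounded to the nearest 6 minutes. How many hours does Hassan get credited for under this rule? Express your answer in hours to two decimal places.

6.50 hours

Today: 10:28 AM–5:00 PM = 6 h 32 min → rounds to 6 h 30 min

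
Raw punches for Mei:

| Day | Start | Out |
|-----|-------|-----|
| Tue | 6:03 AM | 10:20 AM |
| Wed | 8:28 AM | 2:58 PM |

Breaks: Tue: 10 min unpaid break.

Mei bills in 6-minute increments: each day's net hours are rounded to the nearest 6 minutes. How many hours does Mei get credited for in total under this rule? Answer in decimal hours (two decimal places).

Tue: 6:03 AM–10:20 AM = 4 h 17 min − 10 min = 4 h 7 min → rounds to 4 h 6 min
Wed: 8:28 AM–2:58 PM = 6 h 30 min → rounds to 6 h 30 min
Total credited: 10 h 36 min.

10.60 hours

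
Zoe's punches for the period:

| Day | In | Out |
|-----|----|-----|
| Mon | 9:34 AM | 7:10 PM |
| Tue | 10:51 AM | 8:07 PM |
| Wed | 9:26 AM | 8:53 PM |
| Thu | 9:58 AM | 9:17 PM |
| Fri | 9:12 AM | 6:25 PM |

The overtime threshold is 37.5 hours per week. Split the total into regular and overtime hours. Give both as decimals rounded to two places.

Regular 37.50 hours, overtime 13.35 hours

Mon: 9:34 AM–7:10 PM = 9 h 36 min
Tue: 10:51 AM–8:07 PM = 9 h 16 min
Wed: 9:26 AM–8:53 PM = 11 h 27 min
Thu: 9:58 AM–9:17 PM = 11 h 19 min
Fri: 9:12 AM–6:25 PM = 9 h 13 min
Total worked: 50 h 51 min = 50.85 h.
Threshold 37.5 h → overtime 13 h 21 min, regular 37 h 30 min.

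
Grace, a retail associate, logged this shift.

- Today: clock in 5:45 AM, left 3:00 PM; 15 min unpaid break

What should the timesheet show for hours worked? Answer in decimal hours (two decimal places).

9.00 hours

Today: 5:45 AM–3:00 PM = 9 h 15 min; less 15 min break → 9 h 0 min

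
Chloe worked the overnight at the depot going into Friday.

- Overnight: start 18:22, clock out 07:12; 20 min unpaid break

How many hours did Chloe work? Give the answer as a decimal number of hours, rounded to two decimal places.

Overnight: 18:22 → midnight = 5 h 38 min; midnight → 07:12 = 7 h 12 min; span 12 h 50 min; less 20 min break → 12 h 30 min

12.50 hours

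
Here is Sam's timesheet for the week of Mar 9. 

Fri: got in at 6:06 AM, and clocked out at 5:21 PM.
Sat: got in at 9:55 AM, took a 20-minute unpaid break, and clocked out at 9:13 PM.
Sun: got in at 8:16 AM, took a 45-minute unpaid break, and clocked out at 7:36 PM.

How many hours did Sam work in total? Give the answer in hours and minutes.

Fri: 6:06 AM–5:21 PM = 11 h 15 min
Sat: 9:55 AM–9:13 PM = 11 h 18 min; less 20 min break → 10 h 58 min
Sun: 8:16 AM–7:36 PM = 11 h 20 min; less 45 min break → 10 h 35 min
Total: 11 h 15 min + 10 h 58 min + 10 h 35 min = 32 h 48 min.

32 h 48 min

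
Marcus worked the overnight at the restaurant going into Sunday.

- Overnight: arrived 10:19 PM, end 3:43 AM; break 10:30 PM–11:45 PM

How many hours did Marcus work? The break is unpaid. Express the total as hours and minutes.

4 h 9 min

Overnight: 10:19 PM → midnight = 1 h 41 min; midnight → 3:43 AM = 3 h 43 min; span 5 h 24 min; less 75 min break → 4 h 9 min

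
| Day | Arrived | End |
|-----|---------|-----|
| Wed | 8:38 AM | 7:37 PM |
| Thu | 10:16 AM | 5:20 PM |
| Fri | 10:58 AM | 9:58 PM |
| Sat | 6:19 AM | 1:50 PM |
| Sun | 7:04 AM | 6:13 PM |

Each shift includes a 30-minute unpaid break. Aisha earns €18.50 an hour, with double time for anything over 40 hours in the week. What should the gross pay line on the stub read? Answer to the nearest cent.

Wed: 8:38 AM–7:37 PM = 10 h 59 min; less 30 min break → 10 h 29 min
Thu: 10:16 AM–5:20 PM = 7 h 4 min; less 30 min break → 6 h 34 min
Fri: 10:58 AM–9:58 PM = 11 h 0 min; less 30 min break → 10 h 30 min
Sat: 6:19 AM–1:50 PM = 7 h 31 min; less 30 min break → 7 h 1 min
Sun: 7:04 AM–6:13 PM = 11 h 9 min; less 30 min break → 10 h 39 min
Total worked: 45 h 13 min = 2713 min.
Regular 40 h 0 min = 2400 min at €18.50/h; overtime 5 h 13 min = 313 min at €37.00/h.
Pay = (2400 × €18.50 + 313 × €37.00) ÷ 60 = €933.02.

€933.02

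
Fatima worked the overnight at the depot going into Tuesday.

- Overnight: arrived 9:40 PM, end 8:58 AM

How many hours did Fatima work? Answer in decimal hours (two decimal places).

11.30 hours

Overnight: 9:40 PM → midnight = 2 h 20 min; midnight → 8:58 AM = 8 h 58 min; span 11 h 18 min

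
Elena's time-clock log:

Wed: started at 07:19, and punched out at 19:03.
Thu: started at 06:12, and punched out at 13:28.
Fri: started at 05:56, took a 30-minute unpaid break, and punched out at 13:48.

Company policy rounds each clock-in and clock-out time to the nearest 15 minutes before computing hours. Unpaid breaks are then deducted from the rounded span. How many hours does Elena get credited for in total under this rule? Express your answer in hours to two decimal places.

Wed: in 07:19→07:15, out 19:03→19:00; 11 h 45 min
Thu: in 06:12→06:15, out 13:28→13:30; 7 h 15 min
Fri: in 05:56→06:00, out 13:48→13:45; 7 h 45 min − 30 min = 7 h 15 min
Total credited: 26 h 15 min.

26.25 hours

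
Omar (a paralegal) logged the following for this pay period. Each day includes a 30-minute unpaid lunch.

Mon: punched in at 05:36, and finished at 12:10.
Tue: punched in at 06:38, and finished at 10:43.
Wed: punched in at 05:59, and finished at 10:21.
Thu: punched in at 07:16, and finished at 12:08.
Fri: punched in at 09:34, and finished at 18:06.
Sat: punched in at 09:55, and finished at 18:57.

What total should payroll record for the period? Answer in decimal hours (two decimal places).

34.45 hours

Mon: 05:36–12:10 = 6 h 34 min; less 30 min break → 6 h 4 min
Tue: 06:38–10:43 = 4 h 5 min; less 30 min break → 3 h 35 min
Wed: 05:59–10:21 = 4 h 22 min; less 30 min break → 3 h 52 min
Thu: 07:16–12:08 = 4 h 52 min; less 30 min break → 4 h 22 min
Fri: 09:34–18:06 = 8 h 32 min; less 30 min break → 8 h 2 min
Sat: 09:55–18:57 = 9 h 2 min; less 30 min break → 8 h 32 min
Total: 6 h 4 min + 3 h 35 min + 3 h 52 min + 4 h 22 min + 8 h 2 min + 8 h 32 min = 34 h 27 min.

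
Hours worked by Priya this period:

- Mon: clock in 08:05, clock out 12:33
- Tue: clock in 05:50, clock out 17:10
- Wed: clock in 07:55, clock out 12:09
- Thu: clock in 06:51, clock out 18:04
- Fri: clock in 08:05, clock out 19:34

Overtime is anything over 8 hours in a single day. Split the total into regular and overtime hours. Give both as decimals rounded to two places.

Mon: 08:05–12:33 = 4 h 28 min
Tue: 05:50–17:10 = 11 h 20 min
Wed: 07:55–12:09 = 4 h 14 min
Thu: 06:51–18:04 = 11 h 13 min
Fri: 08:05–19:34 = 11 h 29 min
Mon reg 4 h 28 min / OT 0 h 0 min; Tue reg 8 h 0 min / OT 3 h 20 min; Wed reg 4 h 14 min / OT 0 h 0 min; Thu reg 8 h 0 min / OT 3 h 13 min; Fri reg 8 h 0 min / OT 3 h 29 min.
Totals: regular 32 h 42 min, overtime 10 h 2 min.

Regular 32.70 hours, overtime 10.03 hours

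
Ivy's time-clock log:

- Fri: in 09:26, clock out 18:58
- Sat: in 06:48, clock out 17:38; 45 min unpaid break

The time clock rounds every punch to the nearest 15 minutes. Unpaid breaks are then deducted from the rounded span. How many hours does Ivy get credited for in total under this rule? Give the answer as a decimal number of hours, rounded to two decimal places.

Fri: in 09:26→09:30, out 18:58→19:00; 9 h 30 min
Sat: in 06:48→06:45, out 17:38→17:45; 11 h 0 min − 45 min = 10 h 15 min
Total credited: 19 h 45 min.

19.75 hours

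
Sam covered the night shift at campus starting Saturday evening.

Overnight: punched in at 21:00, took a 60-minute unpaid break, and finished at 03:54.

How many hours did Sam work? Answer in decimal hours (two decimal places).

5.90 hours

Overnight: 21:00 → midnight = 3 h 0 min; midnight → 03:54 = 3 h 54 min; span 6 h 54 min; less 60 min break → 5 h 54 min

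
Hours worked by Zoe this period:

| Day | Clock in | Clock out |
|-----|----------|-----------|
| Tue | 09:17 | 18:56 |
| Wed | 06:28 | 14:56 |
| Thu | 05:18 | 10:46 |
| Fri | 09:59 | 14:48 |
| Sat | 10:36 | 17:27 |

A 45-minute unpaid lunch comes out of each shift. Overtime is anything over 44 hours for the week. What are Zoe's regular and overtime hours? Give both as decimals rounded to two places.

Regular 31.50 hours, overtime 0.00 hours

Tue: 09:17–18:56 = 9 h 39 min; less 45 min break → 8 h 54 min
Wed: 06:28–14:56 = 8 h 28 min; less 45 min break → 7 h 43 min
Thu: 05:18–10:46 = 5 h 28 min; less 45 min break → 4 h 43 min
Fri: 09:59–14:48 = 4 h 49 min; less 45 min break → 4 h 4 min
Sat: 10:36–17:27 = 6 h 51 min; less 45 min break → 6 h 6 min
Total worked: 31 h 30 min = 31.50 h.
Threshold 44 h → overtime 0 h 0 min, regular 31 h 30 min.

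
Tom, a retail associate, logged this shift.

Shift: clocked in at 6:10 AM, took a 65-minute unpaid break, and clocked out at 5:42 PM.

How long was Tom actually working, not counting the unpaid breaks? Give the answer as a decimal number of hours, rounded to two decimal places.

Shift: 6:10 AM–5:42 PM = 11 h 32 min; less 65 min break → 10 h 27 min

10.45 hours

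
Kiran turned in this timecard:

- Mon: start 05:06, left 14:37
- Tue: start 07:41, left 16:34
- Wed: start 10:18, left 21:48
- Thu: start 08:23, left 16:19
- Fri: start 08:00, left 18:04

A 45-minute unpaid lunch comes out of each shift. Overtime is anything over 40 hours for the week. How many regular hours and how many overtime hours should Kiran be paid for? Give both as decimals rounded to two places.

Mon: 05:06–14:37 = 9 h 31 min; less 45 min break → 8 h 46 min
Tue: 07:41–16:34 = 8 h 53 min; less 45 min break → 8 h 8 min
Wed: 10:18–21:48 = 11 h 30 min; less 45 min break → 10 h 45 min
Thu: 08:23–16:19 = 7 h 56 min; less 45 min break → 7 h 11 min
Fri: 08:00–18:04 = 10 h 4 min; less 45 min break → 9 h 19 min
Total worked: 44 h 9 min = 44.15 h.
Threshold 40 h → overtime 4 h 9 min, regular 40 h 0 min.

Regular 40.00 hours, overtime 4.15 hours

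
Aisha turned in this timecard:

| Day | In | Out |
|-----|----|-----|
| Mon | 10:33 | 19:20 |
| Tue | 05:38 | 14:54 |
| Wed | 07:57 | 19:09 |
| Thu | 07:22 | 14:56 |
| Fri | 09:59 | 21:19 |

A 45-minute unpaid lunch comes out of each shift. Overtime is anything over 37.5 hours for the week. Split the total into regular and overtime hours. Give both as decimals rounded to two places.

Regular 37.50 hours, overtime 6.90 hours

Mon: 10:33–19:20 = 8 h 47 min; less 45 min break → 8 h 2 min
Tue: 05:38–14:54 = 9 h 16 min; less 45 min break → 8 h 31 min
Wed: 07:57–19:09 = 11 h 12 min; less 45 min break → 10 h 27 min
Thu: 07:22–14:56 = 7 h 34 min; less 45 min break → 6 h 49 min
Fri: 09:59–21:19 = 11 h 20 min; less 45 min break → 10 h 35 min
Total worked: 44 h 24 min = 44.40 h.
Threshold 37.5 h → overtime 6 h 54 min, regular 37 h 30 min.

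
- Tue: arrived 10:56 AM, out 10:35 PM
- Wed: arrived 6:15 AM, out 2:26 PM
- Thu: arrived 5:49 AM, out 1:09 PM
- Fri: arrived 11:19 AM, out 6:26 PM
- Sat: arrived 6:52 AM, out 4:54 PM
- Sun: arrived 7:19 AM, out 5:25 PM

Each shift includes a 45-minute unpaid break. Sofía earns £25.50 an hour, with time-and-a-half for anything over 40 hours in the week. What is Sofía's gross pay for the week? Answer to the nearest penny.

Tue: 10:56 AM–10:35 PM = 11 h 39 min; less 45 min break → 10 h 54 min
Wed: 6:15 AM–2:26 PM = 8 h 11 min; less 45 min break → 7 h 26 min
Thu: 5:49 AM–1:09 PM = 7 h 20 min; less 45 min break → 6 h 35 min
Fri: 11:19 AM–6:26 PM = 7 h 7 min; less 45 min break → 6 h 22 min
Sat: 6:52 AM–4:54 PM = 10 h 2 min; less 45 min break → 9 h 17 min
Sun: 7:19 AM–5:25 PM = 10 h 6 min; less 45 min break → 9 h 21 min
Total worked: 49 h 55 min = 2995 min.
Regular 40 h 0 min = 2400 min at £25.50/h; overtime 9 h 55 min = 595 min at £38.25/h.
Pay = (2400 × £25.50 + 595 × £38.25) ÷ 60 = £1399.31.

£1399.31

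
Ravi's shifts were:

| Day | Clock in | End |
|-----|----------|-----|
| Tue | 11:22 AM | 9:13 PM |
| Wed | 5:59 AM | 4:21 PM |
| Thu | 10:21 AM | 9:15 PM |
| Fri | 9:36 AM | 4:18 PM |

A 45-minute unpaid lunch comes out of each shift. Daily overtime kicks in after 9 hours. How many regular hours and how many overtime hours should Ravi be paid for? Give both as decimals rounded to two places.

Regular 32.95 hours, overtime 1.87 hours

Tue: 11:22 AM–9:13 PM = 9 h 51 min; less 45 min break → 9 h 6 min
Wed: 5:59 AM–4:21 PM = 10 h 22 min; less 45 min break → 9 h 37 min
Thu: 10:21 AM–9:15 PM = 10 h 54 min; less 45 min break → 10 h 9 min
Fri: 9:36 AM–4:18 PM = 6 h 42 min; less 45 min break → 5 h 57 min
Tue reg 9 h 0 min / OT 0 h 6 min; Wed reg 9 h 0 min / OT 0 h 37 min; Thu reg 9 h 0 min / OT 1 h 9 min; Fri reg 5 h 57 min / OT 0 h 0 min.
Totals: regular 32 h 57 min, overtime 1 h 52 min.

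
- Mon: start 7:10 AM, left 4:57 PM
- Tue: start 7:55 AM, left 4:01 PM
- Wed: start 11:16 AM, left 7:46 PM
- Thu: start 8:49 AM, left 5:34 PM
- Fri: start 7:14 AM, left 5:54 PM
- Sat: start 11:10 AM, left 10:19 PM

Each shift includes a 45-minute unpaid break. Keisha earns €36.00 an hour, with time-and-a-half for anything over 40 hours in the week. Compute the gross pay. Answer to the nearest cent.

Mon: 7:10 AM–4:57 PM = 9 h 47 min; less 45 min break → 9 h 2 min
Tue: 7:55 AM–4:01 PM = 8 h 6 min; less 45 min break → 7 h 21 min
Wed: 11:16 AM–7:46 PM = 8 h 30 min; less 45 min break → 7 h 45 min
Thu: 8:49 AM–5:34 PM = 8 h 45 min; less 45 min break → 8 h 0 min
Fri: 7:14 AM–5:54 PM = 10 h 40 min; less 45 min break → 9 h 55 min
Sat: 11:10 AM–10:19 PM = 11 h 9 min; less 45 min break → 10 h 24 min
Total worked: 52 h 27 min = 3147 min.
Regular 40 h 0 min = 2400 min at €36.00/h; overtime 12 h 27 min = 747 min at €54.00/h.
Pay = (2400 × €36.00 + 747 × €54.00) ÷ 60 = €2112.30.

€2112.30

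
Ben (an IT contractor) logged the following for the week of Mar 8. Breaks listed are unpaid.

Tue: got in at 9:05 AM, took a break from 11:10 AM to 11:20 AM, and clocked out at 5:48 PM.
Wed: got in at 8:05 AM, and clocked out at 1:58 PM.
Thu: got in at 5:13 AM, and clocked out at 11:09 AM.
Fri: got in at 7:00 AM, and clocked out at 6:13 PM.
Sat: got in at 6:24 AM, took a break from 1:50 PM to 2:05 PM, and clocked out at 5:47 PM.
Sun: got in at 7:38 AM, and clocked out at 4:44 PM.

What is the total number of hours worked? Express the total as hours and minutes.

Tue: 9:05 AM–5:48 PM = 8 h 43 min; less 10 min break → 8 h 33 min
Wed: 8:05 AM–1:58 PM = 5 h 53 min
Thu: 5:13 AM–11:09 AM = 5 h 56 min
Fri: 7:00 AM–6:13 PM = 11 h 13 min
Sat: 6:24 AM–5:47 PM = 11 h 23 min; less 15 min break → 11 h 8 min
Sun: 7:38 AM–4:44 PM = 9 h 6 min
Total: 8 h 33 min + 5 h 53 min + 5 h 56 min + 11 h 13 min + 11 h 8 min + 9 h 6 min = 51 h 49 min.

51 h 49 min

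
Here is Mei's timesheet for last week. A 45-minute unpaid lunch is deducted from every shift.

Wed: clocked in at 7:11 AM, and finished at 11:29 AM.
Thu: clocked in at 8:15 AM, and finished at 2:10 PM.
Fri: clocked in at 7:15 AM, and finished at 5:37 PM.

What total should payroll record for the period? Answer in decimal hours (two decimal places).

Wed: 7:11 AM–11:29 AM = 4 h 18 min; less 45 min break → 3 h 33 min
Thu: 8:15 AM–2:10 PM = 5 h 55 min; less 45 min break → 5 h 10 min
Fri: 7:15 AM–5:37 PM = 10 h 22 min; less 45 min break → 9 h 37 min
Total: 3 h 33 min + 5 h 10 min + 9 h 37 min = 18 h 20 min.

18.33 hours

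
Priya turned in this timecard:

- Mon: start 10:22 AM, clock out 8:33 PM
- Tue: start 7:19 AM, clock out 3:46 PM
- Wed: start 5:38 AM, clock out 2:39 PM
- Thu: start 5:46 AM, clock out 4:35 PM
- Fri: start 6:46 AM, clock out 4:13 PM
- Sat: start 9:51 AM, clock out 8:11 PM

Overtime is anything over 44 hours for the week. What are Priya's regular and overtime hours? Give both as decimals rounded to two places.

Regular 44.00 hours, overtime 14.25 hours

Mon: 10:22 AM–8:33 PM = 10 h 11 min
Tue: 7:19 AM–3:46 PM = 8 h 27 min
Wed: 5:38 AM–2:39 PM = 9 h 1 min
Thu: 5:46 AM–4:35 PM = 10 h 49 min
Fri: 6:46 AM–4:13 PM = 9 h 27 min
Sat: 9:51 AM–8:11 PM = 10 h 20 min
Total worked: 58 h 15 min = 58.25 h.
Threshold 44 h → overtime 14 h 15 min, regular 44 h 0 min.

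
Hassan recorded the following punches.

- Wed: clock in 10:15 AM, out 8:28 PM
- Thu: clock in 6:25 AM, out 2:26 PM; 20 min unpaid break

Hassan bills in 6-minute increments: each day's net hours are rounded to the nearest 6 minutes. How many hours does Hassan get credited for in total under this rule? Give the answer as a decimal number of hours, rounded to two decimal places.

17.90 hours

Wed: 10:15 AM–8:28 PM = 10 h 13 min → rounds to 10 h 12 min
Thu: 6:25 AM–2:26 PM = 8 h 1 min − 20 min = 7 h 41 min → rounds to 7 h 42 min
Total credited: 17 h 54 min.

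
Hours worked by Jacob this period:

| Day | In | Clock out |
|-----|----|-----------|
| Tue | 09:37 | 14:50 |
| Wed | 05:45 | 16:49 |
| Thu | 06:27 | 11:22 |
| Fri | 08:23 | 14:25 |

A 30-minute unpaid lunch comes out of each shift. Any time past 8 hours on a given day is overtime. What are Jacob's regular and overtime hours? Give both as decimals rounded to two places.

Regular 22.67 hours, overtime 2.57 hours

Tue: 09:37–14:50 = 5 h 13 min; less 30 min break → 4 h 43 min
Wed: 05:45–16:49 = 11 h 4 min; less 30 min break → 10 h 34 min
Thu: 06:27–11:22 = 4 h 55 min; less 30 min break → 4 h 25 min
Fri: 08:23–14:25 = 6 h 2 min; less 30 min break → 5 h 32 min
Tue reg 4 h 43 min / OT 0 h 0 min; Wed reg 8 h 0 min / OT 2 h 34 min; Thu reg 4 h 25 min / OT 0 h 0 min; Fri reg 5 h 32 min / OT 0 h 0 min.
Totals: regular 22 h 40 min, overtime 2 h 34 min.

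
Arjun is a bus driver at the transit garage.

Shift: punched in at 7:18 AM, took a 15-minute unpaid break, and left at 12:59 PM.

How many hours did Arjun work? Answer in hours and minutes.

5 h 26 min

Shift: 7:18 AM–12:59 PM = 5 h 41 min; less 15 min break → 5 h 26 min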